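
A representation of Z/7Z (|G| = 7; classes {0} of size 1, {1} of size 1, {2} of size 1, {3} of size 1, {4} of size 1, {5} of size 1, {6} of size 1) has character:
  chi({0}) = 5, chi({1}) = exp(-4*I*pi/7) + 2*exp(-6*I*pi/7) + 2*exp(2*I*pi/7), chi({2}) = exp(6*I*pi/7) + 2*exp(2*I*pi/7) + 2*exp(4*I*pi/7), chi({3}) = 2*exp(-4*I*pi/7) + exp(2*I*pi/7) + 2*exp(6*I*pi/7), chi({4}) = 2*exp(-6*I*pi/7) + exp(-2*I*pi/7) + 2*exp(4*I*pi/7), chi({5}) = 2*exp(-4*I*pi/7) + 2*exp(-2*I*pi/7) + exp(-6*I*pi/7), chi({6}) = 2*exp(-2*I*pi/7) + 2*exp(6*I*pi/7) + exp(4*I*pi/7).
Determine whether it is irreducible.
Not irreducible (reducible): <chi, chi> = 9 > 1.

Solution. <chi, chi> = (1/|G|) sum_C |C| * |chi(C)|^2 = (1/7)[1*|5|^2 + 1*|exp(-4*I*pi/7) + 2*exp(-6*I*pi/7) + 2*exp(2*I*pi/7)|^2 + 1*|exp(6*I*pi/7) + 2*exp(2*I*pi/7) + 2*exp(4*I*pi/7)|^2 + 1*|2*exp(-4*I*pi/7) + exp(2*I*pi/7) + 2*exp(6*I*pi/7)|^2 + 1*|2*exp(-6*I*pi/7) + exp(-2*I*pi/7) + 2*exp(4*I*pi/7)|^2 + 1*|2*exp(-4*I*pi/7) + 2*exp(-2*I*pi/7) + exp(-6*I*pi/7)|^2 + 1*|2*exp(-2*I*pi/7) + 2*exp(6*I*pi/7) + exp(4*I*pi/7)|^2]
  = (1/7)[(25) + (9 + 6*exp(-6*I*pi/7) + 2*exp(-2*I*pi/7) + 2*exp(2*I*pi/7) + 6*exp(6*I*pi/7)) + (9 + 6*exp(-2*I*pi/7) + 2*exp(-4*I*pi/7) + 2*exp(4*I*pi/7) + 6*exp(2*I*pi/7)) + (9 + 6*exp(-4*I*pi/7) + 2*exp(-6*I*pi/7) + 2*exp(6*I*pi/7) + 6*exp(4*I*pi/7)) + (9 + 6*exp(-4*I*pi/7) + 2*exp(-6*I*pi/7) + 2*exp(6*I*pi/7) + 6*exp(4*I*pi/7)) + (9 + 6*exp(-2*I*pi/7) + 2*exp(-4*I*pi/7) + 2*exp(4*I*pi/7) + 6*exp(2*I*pi/7)) + (9 + 6*exp(-6*I*pi/7) + 2*exp(-2*I*pi/7) + 2*exp(2*I*pi/7) + 6*exp(6*I*pi/7))] = 63/7 = 9.
(Exp terms are combined using exp(i*s)*conj(exp(i*t)) = exp(i*(s-t)), and sums of them are collapsed using the identity that for every m > 1 the m distinct m-th roots of unity sum to 0, e.g. 1 + exp(2*I*pi/3) + exp(-2*I*pi/3) = 0.)
A character is irreducible iff <chi, chi> = 1, so this representation is reducible.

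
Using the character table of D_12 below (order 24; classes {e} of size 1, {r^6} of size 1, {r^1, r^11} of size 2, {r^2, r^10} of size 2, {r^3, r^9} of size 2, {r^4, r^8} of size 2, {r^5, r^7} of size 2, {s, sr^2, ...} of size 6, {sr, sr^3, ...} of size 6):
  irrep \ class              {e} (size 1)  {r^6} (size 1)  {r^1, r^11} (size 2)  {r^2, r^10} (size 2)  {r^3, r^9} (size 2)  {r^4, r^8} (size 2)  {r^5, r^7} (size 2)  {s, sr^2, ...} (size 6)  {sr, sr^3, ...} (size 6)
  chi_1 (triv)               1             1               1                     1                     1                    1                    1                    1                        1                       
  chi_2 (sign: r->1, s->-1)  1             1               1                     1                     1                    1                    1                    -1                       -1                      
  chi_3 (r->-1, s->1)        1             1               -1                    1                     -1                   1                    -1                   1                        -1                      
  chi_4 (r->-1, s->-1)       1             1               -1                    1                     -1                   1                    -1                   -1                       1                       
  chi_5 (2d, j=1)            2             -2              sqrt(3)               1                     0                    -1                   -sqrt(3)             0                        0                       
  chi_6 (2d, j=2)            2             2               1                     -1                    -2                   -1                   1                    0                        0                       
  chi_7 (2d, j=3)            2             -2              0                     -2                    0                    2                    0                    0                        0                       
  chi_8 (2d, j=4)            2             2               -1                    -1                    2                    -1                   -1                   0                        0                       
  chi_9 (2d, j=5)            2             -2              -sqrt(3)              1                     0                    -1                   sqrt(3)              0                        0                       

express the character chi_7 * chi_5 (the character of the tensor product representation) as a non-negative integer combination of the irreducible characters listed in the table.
chi_7 tensor chi_5 = chi_6 + chi_8 (all other irreducibles have multiplicity 0).

Proof sketch: The character of a tensor product is the pointwise product (chi_7 * chi_5)(C) = chi_7(C) * chi_5(C):
  {e}: (2)*(2), {r^6}: (-2)*(-2), {r^1, r^11}: (0)*(sqrt(3)), {r^2, r^10}: (-2)*(1), {r^3, r^9}: (0)*(0), {r^4, r^8}: (2)*(-1), {r^5, r^7}: (0)*(-sqrt(3)), {s, sr^2, ...}: (0)*(0), {sr, sr^3, ...}: (0)*(0)
so (chi_7 * chi_5) takes values
  {e} -> 4, {r^6} -> 4, {r^1, r^11} -> 0, {r^2, r^10} -> -2, {r^3, r^9} -> 0, {r^4, r^8} -> -2, {r^5, r^7} -> 0, {s, sr^2, ...} -> 0, {sr, sr^3, ...} -> 0.
Now take the inner product of this character with each irreducible chi from the table, <chi_7*chi_5, chi> = (1/24) sum_C |C| (chi_7*chi_5)(C) conj(chi(C)):
  <chi_7*chi_5, chi_1> = (1/24)[1*(4)*conj(1) + 1*(4)*conj(1) + 2*(0)*conj(1) + 2*(-2)*conj(1) + 2*(0)*conj(1) + 2*(-2)*conj(1) + 2*(0)*conj(1) + 6*(0)*conj(1) + 6*(0)*conj(1)]
      = (1/24)[(4) + (4) + (0) + (-4) + (0) + (-4) + (0) + (0) + (0)] = 0/24 = 0
  <chi_7*chi_5, chi_2> = (1/24)[1*(4)*conj(1) + 1*(4)*conj(1) + 2*(0)*conj(1) + 2*(-2)*conj(1) + 2*(0)*conj(1) + 2*(-2)*conj(1) + 2*(0)*conj(1) + 6*(0)*conj(-1) + 6*(0)*conj(-1)]
      = (1/24)[(4) + (4) + (0) + (-4) + (0) + (-4) + (0) + (0) + (0)] = 0/24 = 0
  <chi_7*chi_5, chi_3> = (1/24)[1*(4)*conj(1) + 1*(4)*conj(1) + 2*(0)*conj(-1) + 2*(-2)*conj(1) + 2*(0)*conj(-1) + 2*(-2)*conj(1) + 2*(0)*conj(-1) + 6*(0)*conj(1) + 6*(0)*conj(-1)]
      = (1/24)[(4) + (4) + (0) + (-4) + (0) + (-4) + (0) + (0) + (0)] = 0/24 = 0
  <chi_7*chi_5, chi_4> = (1/24)[1*(4)*conj(1) + 1*(4)*conj(1) + 2*(0)*conj(-1) + 2*(-2)*conj(1) + 2*(0)*conj(-1) + 2*(-2)*conj(1) + 2*(0)*conj(-1) + 6*(0)*conj(-1) + 6*(0)*conj(1)]
      = (1/24)[(4) + (4) + (0) + (-4) + (0) + (-4) + (0) + (0) + (0)] = 0/24 = 0
  <chi_7*chi_5, chi_5> = (1/24)[1*(4)*conj(2) + 1*(4)*conj(-2) + 2*(0)*conj(sqrt(3)) + 2*(-2)*conj(1) + 2*(0)*conj(0) + 2*(-2)*conj(-1) + 2*(0)*conj(-sqrt(3)) + 6*(0)*conj(0) + 6*(0)*conj(0)]
      = (1/24)[(8) + (-8) + (0) + (-4) + (0) + (4) + (0) + (0) + (0)] = 0/24 = 0
  <chi_7*chi_5, chi_6> = (1/24)[1*(4)*conj(2) + 1*(4)*conj(2) + 2*(0)*conj(1) + 2*(-2)*conj(-1) + 2*(0)*conj(-2) + 2*(-2)*conj(-1) + 2*(0)*conj(1) + 6*(0)*conj(0) + 6*(0)*conj(0)]
      = (1/24)[(8) + (8) + (0) + (4) + (0) + (4) + (0) + (0) + (0)] = 24/24 = 1
  <chi_7*chi_5, chi_7> = (1/24)[1*(4)*conj(2) + 1*(4)*conj(-2) + 2*(0)*conj(0) + 2*(-2)*conj(-2) + 2*(0)*conj(0) + 2*(-2)*conj(2) + 2*(0)*conj(0) + 6*(0)*conj(0) + 6*(0)*conj(0)]
      = (1/24)[(8) + (-8) + (0) + (8) + (0) + (-8) + (0) + (0) + (0)] = 0/24 = 0
  <chi_7*chi_5, chi_8> = (1/24)[1*(4)*conj(2) + 1*(4)*conj(2) + 2*(0)*conj(-1) + 2*(-2)*conj(-1) + 2*(0)*conj(2) + 2*(-2)*conj(-1) + 2*(0)*conj(-1) + 6*(0)*conj(0) + 6*(0)*conj(0)]
      = (1/24)[(8) + (8) + (0) + (4) + (0) + (4) + (0) + (0) + (0)] = 24/24 = 1
  <chi_7*chi_5, chi_9> = (1/24)[1*(4)*conj(2) + 1*(4)*conj(-2) + 2*(0)*conj(-sqrt(3)) + 2*(-2)*conj(1) + 2*(0)*conj(0) + 2*(-2)*conj(-1) + 2*(0)*conj(sqrt(3)) + 6*(0)*conj(0) + 6*(0)*conj(0)]
      = (1/24)[(8) + (-8) + (0) + (-4) + (0) + (4) + (0) + (0) + (0)] = 0/24 = 0
Hence the multiplicities are chi_6: 1, chi_8: 1. Dimension check: dim(chi_7)*dim(chi_5) = 2*2 = 4 and sum (mult * dim) = 1*2 + 1*2 = 4.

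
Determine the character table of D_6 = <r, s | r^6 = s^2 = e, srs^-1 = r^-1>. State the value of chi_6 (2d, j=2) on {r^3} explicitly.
Conjugacy classes: {e} of size 1, {r^3} of size 1, {r^1, r^5} of size 2, {r^2, r^4} of size 2, {s, sr^2, ...} of size 3, {sr, sr^3, ...} of size 3.
Character table:
  irrep \ class              {e} (size 1)  {r^3} (size 1)  {r^1, r^5} (size 2)  {r^2, r^4} (size 2)  {s, sr^2, ...} (size 3)  {sr, sr^3, ...} (size 3)
  chi_1 (triv)               1             1               1                    1                    1                        1                       
  chi_2 (sign: r->1, s->-1)  1             1               1                    1                    -1                       -1                      
  chi_3 (r->-1, s->1)        1             -1              -1                   1                    1                        -1                      
  chi_4 (r->-1, s->-1)       1             -1              -1                   1                    -1                       1                       
  chi_5 (2d, j=1)            2             -2              1                    -1                   0                        0                       
  chi_6 (2d, j=2)            2             2               -1                   -1                   0                        0                       

Spot check: chi_6 (2d, j=2) on {r^3} = 2.

Solution. D_6 has order 2*6 = 12 with 6 conjugacy classes, hence 6 irreducibles. Sum of squared dims 1 + 1 + 1 + 1 + 4 + 4 = 12 = |G|. Linear characters come from the abelianisation; the 2-dimensional irreps have character r^k -> 2*cos(2*pi*j*k/6), reflections -> 0.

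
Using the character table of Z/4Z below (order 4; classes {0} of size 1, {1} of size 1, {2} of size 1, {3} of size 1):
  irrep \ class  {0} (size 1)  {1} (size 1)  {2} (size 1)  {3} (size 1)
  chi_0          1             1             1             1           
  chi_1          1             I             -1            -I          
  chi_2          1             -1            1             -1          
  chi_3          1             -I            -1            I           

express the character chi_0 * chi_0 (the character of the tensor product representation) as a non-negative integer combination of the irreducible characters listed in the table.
chi_0 tensor chi_0 = chi_0 (all other irreducibles have multiplicity 0).

Derivation: The character of a tensor product is the pointwise product (chi_0 * chi_0)(C) = chi_0(C) * chi_0(C):
  {0}: (1)*(1), {1}: (1)*(1), {2}: (1)*(1), {3}: (1)*(1)
so (chi_0 * chi_0) takes values
  {0} -> 1, {1} -> 1, {2} -> 1, {3} -> 1.
Now take the inner product of this character with each irreducible chi from the table, <chi_0*chi_0, chi> = (1/4) sum_C |C| (chi_0*chi_0)(C) conj(chi(C)):
  <chi_0*chi_0, chi_0> = (1/4)[1*(1)*conj(1) + 1*(1)*conj(1) + 1*(1)*conj(1) + 1*(1)*conj(1)]
      = (1/4)[(1) + (1) + (1) + (1)] = 4/4 = 1
  <chi_0*chi_0, chi_1> = (1/4)[1*(1)*conj(1) + 1*(1)*conj(I) + 1*(1)*conj(-1) + 1*(1)*conj(-I)]
      = (1/4)[(1) + (-I) + (-1) + (I)] = 0/4 = 0
  <chi_0*chi_0, chi_2> = (1/4)[1*(1)*conj(1) + 1*(1)*conj(-1) + 1*(1)*conj(1) + 1*(1)*conj(-1)]
      = (1/4)[(1) + (-1) + (1) + (-1)] = 0/4 = 0
  <chi_0*chi_0, chi_3> = (1/4)[1*(1)*conj(1) + 1*(1)*conj(-I) + 1*(1)*conj(-1) + 1*(1)*conj(I)]
      = (1/4)[(1) + (I) + (-1) + (-I)] = 0/4 = 0
(Exp terms are combined using exp(i*s)*conj(exp(i*t)) = exp(i*(s-t)), and sums of them are collapsed using the identity that for every m > 1 the m distinct m-th roots of unity sum to 0, e.g. 1 + exp(2*I*pi/3) + exp(-2*I*pi/3) = 0.)
Hence the multiplicities are chi_0: 1. Dimension check: dim(chi_0)*dim(chi_0) = 1*1 = 1 and sum (mult * dim) = 1*1 = 1.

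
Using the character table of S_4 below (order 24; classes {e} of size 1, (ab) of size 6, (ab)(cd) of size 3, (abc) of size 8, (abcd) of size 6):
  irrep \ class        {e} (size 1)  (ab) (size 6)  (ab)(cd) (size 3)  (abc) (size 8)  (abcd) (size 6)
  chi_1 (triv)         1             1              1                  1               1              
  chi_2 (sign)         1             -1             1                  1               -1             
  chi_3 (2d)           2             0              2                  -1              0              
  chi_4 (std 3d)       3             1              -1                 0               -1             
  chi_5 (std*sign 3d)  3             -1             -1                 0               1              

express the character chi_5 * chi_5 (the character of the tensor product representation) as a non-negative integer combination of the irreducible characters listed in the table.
chi_5 tensor chi_5 = chi_1 + chi_3 + chi_4 + chi_5 (all other irreducibles have multiplicity 0).

Reasoning: The character of a tensor product is the pointwise product (chi_5 * chi_5)(C) = chi_5(C) * chi_5(C):
  {e}: (3)*(3), (ab): (-1)*(-1), (ab)(cd): (-1)*(-1), (abc): (0)*(0), (abcd): (1)*(1)
so (chi_5 * chi_5) takes values
  {e} -> 9, (ab) -> 1, (ab)(cd) -> 1, (abc) -> 0, (abcd) -> 1.
Now take the inner product of this character with each irreducible chi from the table, <chi_5*chi_5, chi> = (1/24) sum_C |C| (chi_5*chi_5)(C) conj(chi(C)):
  <chi_5*chi_5, chi_1> = (1/24)[1*(9)*conj(1) + 6*(1)*conj(1) + 3*(1)*conj(1) + 8*(0)*conj(1) + 6*(1)*conj(1)]
      = (1/24)[(9) + (6) + (3) + (0) + (6)] = 24/24 = 1
  <chi_5*chi_5, chi_2> = (1/24)[1*(9)*conj(1) + 6*(1)*conj(-1) + 3*(1)*conj(1) + 8*(0)*conj(1) + 6*(1)*conj(-1)]
      = (1/24)[(9) + (-6) + (3) + (0) + (-6)] = 0/24 = 0
  <chi_5*chi_5, chi_3> = (1/24)[1*(9)*conj(2) + 6*(1)*conj(0) + 3*(1)*conj(2) + 8*(0)*conj(-1) + 6*(1)*conj(0)]
      = (1/24)[(18) + (0) + (6) + (0) + (0)] = 24/24 = 1
  <chi_5*chi_5, chi_4> = (1/24)[1*(9)*conj(3) + 6*(1)*conj(1) + 3*(1)*conj(-1) + 8*(0)*conj(0) + 6*(1)*conj(-1)]
      = (1/24)[(27) + (6) + (-3) + (0) + (-6)] = 24/24 = 1
  <chi_5*chi_5, chi_5> = (1/24)[1*(9)*conj(3) + 6*(1)*conj(-1) + 3*(1)*conj(-1) + 8*(0)*conj(0) + 6*(1)*conj(1)]
      = (1/24)[(27) + (-6) + (-3) + (0) + (6)] = 24/24 = 1
Hence the multiplicities are chi_1: 1, chi_3: 1, chi_4: 1, chi_5: 1. Dimension check: dim(chi_5)*dim(chi_5) = 3*3 = 9 and sum (mult * dim) = 1*1 + 1*2 + 1*3 + 1*3 = 9.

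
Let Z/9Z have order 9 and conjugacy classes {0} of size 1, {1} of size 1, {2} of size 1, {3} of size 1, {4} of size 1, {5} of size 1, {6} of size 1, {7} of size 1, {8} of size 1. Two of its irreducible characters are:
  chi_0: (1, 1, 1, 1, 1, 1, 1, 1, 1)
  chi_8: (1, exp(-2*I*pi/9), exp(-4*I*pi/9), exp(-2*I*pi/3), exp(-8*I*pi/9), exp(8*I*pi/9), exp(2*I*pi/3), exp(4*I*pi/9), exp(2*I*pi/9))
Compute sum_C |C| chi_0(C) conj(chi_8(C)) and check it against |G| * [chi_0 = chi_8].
Sum = 0; so <chi_0, chi_8> = 0 (distinct irreducibles are orthogonal).

Solution. Compute term by term over conjugacy classes (|C| * chi_0(C) * conj(chi_8(C))):
  1*(1)*conj(1) + 1*(1)*conj(exp(-2*I*pi/9)) + 1*(1)*conj(exp(-4*I*pi/9)) + 1*(1)*conj(exp(-2*I*pi/3)) + 1*(1)*conj(exp(-8*I*pi/9)) + 1*(1)*conj(exp(8*I*pi/9)) + 1*(1)*conj(exp(2*I*pi/3)) + 1*(1)*conj(exp(4*I*pi/9)) + 1*(1)*conj(exp(2*I*pi/9))
  = (1) + (exp(2*I*pi/9)) + (exp(4*I*pi/9)) + (exp(2*I*pi/3)) + (exp(8*I*pi/9)) + (exp(-8*I*pi/9)) + (exp(-2*I*pi/3)) + (exp(-4*I*pi/9)) + (exp(-2*I*pi/9))
  = 0.
(Exp terms are combined using exp(i*s)*conj(exp(i*t)) = exp(i*(s-t)), and sums of them are collapsed using the identity that for every m > 1 the m distinct m-th roots of unity sum to 0, e.g. 1 + exp(2*I*pi/3) + exp(-2*I*pi/3) = 0.)
Dividing by |G| = 9 gives 0/9 = 0, matching the row-orthogonality relation <chi_0, chi_8> = [chi_0 = chi_8].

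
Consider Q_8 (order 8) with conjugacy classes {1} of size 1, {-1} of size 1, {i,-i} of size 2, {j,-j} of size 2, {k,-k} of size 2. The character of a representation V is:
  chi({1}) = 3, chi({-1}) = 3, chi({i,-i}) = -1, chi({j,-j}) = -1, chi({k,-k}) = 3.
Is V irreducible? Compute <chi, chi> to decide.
Not irreducible (reducible): <chi, chi> = 5 > 1.

Why: <chi, chi> = (1/|G|) sum_C |C| * |chi(C)|^2 = (1/8)[1*|3|^2 + 1*|3|^2 + 2*|-1|^2 + 2*|-1|^2 + 2*|3|^2]
  = (1/8)[(9) + (9) + (2) + (2) + (18)] = 40/8 = 5.
A character is irreducible iff <chi, chi> = 1, so this representation is reducible.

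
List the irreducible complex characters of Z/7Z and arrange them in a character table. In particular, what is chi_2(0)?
Character table of Z/7Z (irreps indexed chi_0,...,chi_6 with chi_k(m) = zeta_7^(k*m), zeta_7 = exp(2*pi*i/7)):
  irrep \ class  {0} (size 1)  {1} (size 1)    {2} (size 1)    {3} (size 1)    {4} (size 1)    {5} (size 1)    {6} (size 1)  
  chi_0          1             1               1               1               1               1               1             
  chi_1          1             exp(2*I*pi/7)   exp(4*I*pi/7)   exp(6*I*pi/7)   exp(-6*I*pi/7)  exp(-4*I*pi/7)  exp(-2*I*pi/7)
  chi_2          1             exp(4*I*pi/7)   exp(-6*I*pi/7)  exp(-2*I*pi/7)  exp(2*I*pi/7)   exp(6*I*pi/7)   exp(-4*I*pi/7)
  chi_3          1             exp(6*I*pi/7)   exp(-2*I*pi/7)  exp(4*I*pi/7)   exp(-4*I*pi/7)  exp(2*I*pi/7)   exp(-6*I*pi/7)
  chi_4          1             exp(-6*I*pi/7)  exp(2*I*pi/7)   exp(-4*I*pi/7)  exp(4*I*pi/7)   exp(-2*I*pi/7)  exp(6*I*pi/7) 
  chi_5          1             exp(-4*I*pi/7)  exp(6*I*pi/7)   exp(2*I*pi/7)   exp(-2*I*pi/7)  exp(-6*I*pi/7)  exp(4*I*pi/7) 
  chi_6          1             exp(-2*I*pi/7)  exp(-4*I*pi/7)  exp(-6*I*pi/7)  exp(6*I*pi/7)   exp(4*I*pi/7)   exp(2*I*pi/7) 

Spot check: chi_2(0) = zeta_7^(2*0) = zeta_7^0 = 1.

Working: Z/7Z is abelian, so all 7 irreducible complex representations are 1-dimensional. They are given by chi_k(m) = zeta_7^(k*m) for k = 0,...,6. Row orthogonality: sum_m chi_k(m) conj(chi_l(m)) = 7 * [k = l].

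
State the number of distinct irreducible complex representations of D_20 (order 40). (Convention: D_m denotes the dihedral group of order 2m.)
13

Solution. The number of irreducible complex representations of a finite group equals its number of conjugacy classes. D_20 has 13 conjugacy classes (n/2 + 3 for n even), so D_20 (order 40) has exactly 13 irreducible complex representations.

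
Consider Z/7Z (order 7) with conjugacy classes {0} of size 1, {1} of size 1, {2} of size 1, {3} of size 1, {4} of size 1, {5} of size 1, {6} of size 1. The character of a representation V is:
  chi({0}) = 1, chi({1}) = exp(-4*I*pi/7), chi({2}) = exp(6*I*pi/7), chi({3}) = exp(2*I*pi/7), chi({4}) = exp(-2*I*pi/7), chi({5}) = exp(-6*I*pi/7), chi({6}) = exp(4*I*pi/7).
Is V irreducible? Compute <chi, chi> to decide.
Irreducible: <chi, chi> = 1.

Justification: <chi, chi> = (1/|G|) sum_C |C| * |chi(C)|^2 = (1/7)[1*|1|^2 + 1*|exp(-4*I*pi/7)|^2 + 1*|exp(6*I*pi/7)|^2 + 1*|exp(2*I*pi/7)|^2 + 1*|exp(-2*I*pi/7)|^2 + 1*|exp(-6*I*pi/7)|^2 + 1*|exp(4*I*pi/7)|^2]
  = (1/7)[(1) + (1) + (1) + (1) + (1) + (1) + (1)] = 7/7 = 1.
(Exp terms are combined using exp(i*s)*conj(exp(i*t)) = exp(i*(s-t)), and sums of them are collapsed using the identity that for every m > 1 the m distinct m-th roots of unity sum to 0, e.g. 1 + exp(2*I*pi/3) + exp(-2*I*pi/3) = 0.)
A character is irreducible iff <chi, chi> = 1, so this representation is irreducible.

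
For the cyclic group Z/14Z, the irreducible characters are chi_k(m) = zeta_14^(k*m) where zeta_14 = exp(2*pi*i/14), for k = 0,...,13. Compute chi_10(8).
chi_10(8) = zeta_14^80 = exp(-4*I*pi/7)

Reasoning: chi_10(8) = zeta_14^(10*8) = zeta_14^80. Since zeta_14^14 = 1, this equals zeta_14^10 = exp(2*pi*i*10/14) = exp(-4*I*pi/7).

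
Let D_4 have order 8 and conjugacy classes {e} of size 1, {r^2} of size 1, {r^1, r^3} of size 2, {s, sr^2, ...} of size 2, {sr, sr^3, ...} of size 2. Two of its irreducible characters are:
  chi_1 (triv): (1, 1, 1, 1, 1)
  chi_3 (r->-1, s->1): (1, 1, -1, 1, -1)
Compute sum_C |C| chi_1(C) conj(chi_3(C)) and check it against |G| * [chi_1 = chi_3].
Sum = 0; so <chi_1, chi_3> = 0 (distinct irreducibles are orthogonal).

Proof sketch: Compute term by term over conjugacy classes (|C| * chi_1(C) * conj(chi_3(C))):
  1*(1)*conj(1) + 1*(1)*conj(1) + 2*(1)*conj(-1) + 2*(1)*conj(1) + 2*(1)*conj(-1)
  = (1) + (1) + (-2) + (2) + (-2)
  = 0.
Dividing by |G| = 8 gives 0/8 = 0, matching the row-orthogonality relation <chi_1, chi_3> = [chi_1 = chi_3].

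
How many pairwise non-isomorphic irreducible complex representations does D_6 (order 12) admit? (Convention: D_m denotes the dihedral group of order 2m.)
6

Derivation: The number of irreducible complex representations of a finite group equals its number of conjugacy classes. D_6 has 6 conjugacy classes (n/2 + 3 for n even), so D_6 (order 12) has exactly 6 irreducible complex representations.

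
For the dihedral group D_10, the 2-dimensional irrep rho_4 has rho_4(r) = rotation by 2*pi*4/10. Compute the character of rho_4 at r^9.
chi_{rho_4}(r^9) = 2*cos(2*pi*4*9/10) = -sqrt(5)/2 - 1/2

Working: rho_4(r^9) is rotation by angle 2*pi*4*9/10, whose trace is 2*cos(2*pi*4*9/10) = -sqrt(5)/2 - 1/2.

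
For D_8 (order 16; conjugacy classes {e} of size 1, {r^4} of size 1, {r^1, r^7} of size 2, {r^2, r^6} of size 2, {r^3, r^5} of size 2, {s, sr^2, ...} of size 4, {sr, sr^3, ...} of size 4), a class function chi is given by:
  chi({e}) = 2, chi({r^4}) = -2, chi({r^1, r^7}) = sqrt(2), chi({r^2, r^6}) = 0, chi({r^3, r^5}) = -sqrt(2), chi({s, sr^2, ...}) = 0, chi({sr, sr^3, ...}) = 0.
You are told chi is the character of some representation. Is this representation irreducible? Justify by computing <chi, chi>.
Irreducible: <chi, chi> = 1.

Derivation: <chi, chi> = (1/|G|) sum_C |C| * |chi(C)|^2 = (1/16)[1*|2|^2 + 1*|-2|^2 + 2*|sqrt(2)|^2 + 2*|0|^2 + 2*|-sqrt(2)|^2 + 4*|0|^2 + 4*|0|^2]
  = (1/16)[(4) + (4) + (4) + (0) + (4) + (0) + (0)] = 16/16 = 1.
A character is irreducible iff <chi, chi> = 1, so this representation is irreducible.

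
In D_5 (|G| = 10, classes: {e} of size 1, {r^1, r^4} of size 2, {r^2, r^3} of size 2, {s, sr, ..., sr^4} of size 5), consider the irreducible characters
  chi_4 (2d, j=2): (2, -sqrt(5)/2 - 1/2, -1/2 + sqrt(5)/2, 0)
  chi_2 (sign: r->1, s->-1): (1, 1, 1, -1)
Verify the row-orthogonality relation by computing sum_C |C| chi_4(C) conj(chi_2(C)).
Sum = 0; so <chi_4, chi_2> = 0 (distinct irreducibles are orthogonal).

Argument: Compute term by term over conjugacy classes (|C| * chi_4(C) * conj(chi_2(C))):
  1*(2)*conj(1) + 2*(-sqrt(5)/2 - 1/2)*conj(1) + 2*(-1/2 + sqrt(5)/2)*conj(1) + 5*(0)*conj(-1)
  = (2) + (-sqrt(5) - 1) + (-1 + sqrt(5)) + (0)
  = 0.
Dividing by |G| = 10 gives 0/10 = 0, matching the row-orthogonality relation <chi_4, chi_2> = [chi_4 = chi_2].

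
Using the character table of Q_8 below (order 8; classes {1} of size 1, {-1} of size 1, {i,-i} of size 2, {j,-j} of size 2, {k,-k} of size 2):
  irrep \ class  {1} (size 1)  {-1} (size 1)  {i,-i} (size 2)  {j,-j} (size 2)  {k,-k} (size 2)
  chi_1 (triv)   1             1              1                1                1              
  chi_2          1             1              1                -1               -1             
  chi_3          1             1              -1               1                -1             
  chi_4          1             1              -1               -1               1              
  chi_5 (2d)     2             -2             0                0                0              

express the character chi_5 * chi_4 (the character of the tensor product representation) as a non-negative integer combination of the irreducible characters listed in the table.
chi_5 tensor chi_4 = chi_5 (all other irreducibles have multiplicity 0).

Justification: The character of a tensor product is the pointwise product (chi_5 * chi_4)(C) = chi_5(C) * chi_4(C):
  {1}: (2)*(1), {-1}: (-2)*(1), {i,-i}: (0)*(-1), {j,-j}: (0)*(-1), {k,-k}: (0)*(1)
so (chi_5 * chi_4) takes values
  {1} -> 2, {-1} -> -2, {i,-i} -> 0, {j,-j} -> 0, {k,-k} -> 0.
Now take the inner product of this character with each irreducible chi from the table, <chi_5*chi_4, chi> = (1/8) sum_C |C| (chi_5*chi_4)(C) conj(chi(C)):
  <chi_5*chi_4, chi_1> = (1/8)[1*(2)*conj(1) + 1*(-2)*conj(1) + 2*(0)*conj(1) + 2*(0)*conj(1) + 2*(0)*conj(1)]
      = (1/8)[(2) + (-2) + (0) + (0) + (0)] = 0/8 = 0
  <chi_5*chi_4, chi_2> = (1/8)[1*(2)*conj(1) + 1*(-2)*conj(1) + 2*(0)*conj(1) + 2*(0)*conj(-1) + 2*(0)*conj(-1)]
      = (1/8)[(2) + (-2) + (0) + (0) + (0)] = 0/8 = 0
  <chi_5*chi_4, chi_3> = (1/8)[1*(2)*conj(1) + 1*(-2)*conj(1) + 2*(0)*conj(-1) + 2*(0)*conj(1) + 2*(0)*conj(-1)]
      = (1/8)[(2) + (-2) + (0) + (0) + (0)] = 0/8 = 0
  <chi_5*chi_4, chi_4> = (1/8)[1*(2)*conj(1) + 1*(-2)*conj(1) + 2*(0)*conj(-1) + 2*(0)*conj(-1) + 2*(0)*conj(1)]
      = (1/8)[(2) + (-2) + (0) + (0) + (0)] = 0/8 = 0
  <chi_5*chi_4, chi_5> = (1/8)[1*(2)*conj(2) + 1*(-2)*conj(-2) + 2*(0)*conj(0) + 2*(0)*conj(0) + 2*(0)*conj(0)]
      = (1/8)[(4) + (4) + (0) + (0) + (0)] = 8/8 = 1
Hence the multiplicities are chi_5: 1. Dimension check: dim(chi_5)*dim(chi_4) = 2*1 = 2 and sum (mult * dim) = 1*2 = 2.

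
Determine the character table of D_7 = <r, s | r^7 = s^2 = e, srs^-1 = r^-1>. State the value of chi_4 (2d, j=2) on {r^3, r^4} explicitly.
Conjugacy classes: {e} of size 1, {r^1, r^6} of size 2, {r^2, r^5} of size 2, {r^3, r^4} of size 2, {s, sr, ..., sr^6} of size 7.
Character table:
  irrep \ class              {e} (size 1)  {r^1, r^6} (size 2)  {r^2, r^5} (size 2)  {r^3, r^4} (size 2)  {s, sr, ..., sr^6} (size 7)
  chi_1 (triv)               1             1                    1                    1                    1                          
  chi_2 (sign: r->1, s->-1)  1             1                    1                    1                    -1                         
  chi_3 (2d, j=1)            2             2*cos(2*pi/7)        -2*cos(3*pi/7)       -2*cos(pi/7)         0                          
  chi_4 (2d, j=2)            2             -2*cos(3*pi/7)       -2*cos(pi/7)         2*cos(2*pi/7)        0                          
  chi_5 (2d, j=3)            2             -2*cos(pi/7)         2*cos(2*pi/7)        -2*cos(3*pi/7)       0                          

Spot check: chi_4 (2d, j=2) on {r^3, r^4} = 2*cos(2*pi/7).

Argument: D_7 has order 2*7 = 14 with 5 conjugacy classes, hence 5 irreducibles. Sum of squared dims 1 + 1 + 4 + 4 + 4 = 14 = |G|. Linear characters come from the abelianisation; the 2-dimensional irreps have character r^k -> 2*cos(2*pi*j*k/7), reflections -> 0.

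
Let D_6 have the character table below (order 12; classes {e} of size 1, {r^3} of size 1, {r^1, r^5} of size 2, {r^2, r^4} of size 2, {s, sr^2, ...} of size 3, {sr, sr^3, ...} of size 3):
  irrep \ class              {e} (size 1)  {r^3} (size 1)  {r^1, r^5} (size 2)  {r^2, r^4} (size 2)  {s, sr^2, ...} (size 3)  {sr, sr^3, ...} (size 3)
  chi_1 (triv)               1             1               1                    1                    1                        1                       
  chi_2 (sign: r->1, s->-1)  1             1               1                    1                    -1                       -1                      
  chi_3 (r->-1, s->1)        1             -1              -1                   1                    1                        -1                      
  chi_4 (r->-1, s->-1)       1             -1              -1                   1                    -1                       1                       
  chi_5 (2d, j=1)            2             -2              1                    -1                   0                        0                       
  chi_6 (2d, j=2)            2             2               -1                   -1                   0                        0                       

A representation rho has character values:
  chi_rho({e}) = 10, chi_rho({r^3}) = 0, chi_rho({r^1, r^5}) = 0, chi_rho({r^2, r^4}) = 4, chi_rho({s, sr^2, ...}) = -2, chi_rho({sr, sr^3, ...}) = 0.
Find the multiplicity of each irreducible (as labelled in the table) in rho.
Multiplicities: chi_1: 1, chi_2: 2, chi_3: 1, chi_4: 2, chi_5: 1, chi_6: 1.

Why: Use <chi_rho, chi> = (1/|G|) sum_C |C| * chi_rho(C) * conj(chi(C)) with |G| = 12 for each irreducible chi in the table:
  <chi_rho, chi_1> = (1/12)[1*(10)*conj(1) + 1*(0)*conj(1) + 2*(0)*conj(1) + 2*(4)*conj(1) + 3*(-2)*conj(1) + 3*(0)*conj(1)]
      = (1/12)[(10) + (0) + (0) + (8) + (-6) + (0)] = 12/12 = 1
  <chi_rho, chi_2> = (1/12)[1*(10)*conj(1) + 1*(0)*conj(1) + 2*(0)*conj(1) + 2*(4)*conj(1) + 3*(-2)*conj(-1) + 3*(0)*conj(-1)]
      = (1/12)[(10) + (0) + (0) + (8) + (6) + (0)] = 24/12 = 2
  <chi_rho, chi_3> = (1/12)[1*(10)*conj(1) + 1*(0)*conj(-1) + 2*(0)*conj(-1) + 2*(4)*conj(1) + 3*(-2)*conj(1) + 3*(0)*conj(-1)]
      = (1/12)[(10) + (0) + (0) + (8) + (-6) + (0)] = 12/12 = 1
  <chi_rho, chi_4> = (1/12)[1*(10)*conj(1) + 1*(0)*conj(-1) + 2*(0)*conj(-1) + 2*(4)*conj(1) + 3*(-2)*conj(-1) + 3*(0)*conj(1)]
      = (1/12)[(10) + (0) + (0) + (8) + (6) + (0)] = 24/12 = 2
  <chi_rho, chi_5> = (1/12)[1*(10)*conj(2) + 1*(0)*conj(-2) + 2*(0)*conj(1) + 2*(4)*conj(-1) + 3*(-2)*conj(0) + 3*(0)*conj(0)]
      = (1/12)[(20) + (0) + (0) + (-8) + (0) + (0)] = 12/12 = 1
  <chi_rho, chi_6> = (1/12)[1*(10)*conj(2) + 1*(0)*conj(2) + 2*(0)*conj(-1) + 2*(4)*conj(-1) + 3*(-2)*conj(0) + 3*(0)*conj(0)]
      = (1/12)[(20) + (0) + (0) + (-8) + (0) + (0)] = 12/12 = 1
Dimension check: dim(rho) = sum (mult * dim) = 1*1 + 2*1 + 1*1 + 2*1 + 1*2 + 1*2 = 10 = chi_rho(e) = 10.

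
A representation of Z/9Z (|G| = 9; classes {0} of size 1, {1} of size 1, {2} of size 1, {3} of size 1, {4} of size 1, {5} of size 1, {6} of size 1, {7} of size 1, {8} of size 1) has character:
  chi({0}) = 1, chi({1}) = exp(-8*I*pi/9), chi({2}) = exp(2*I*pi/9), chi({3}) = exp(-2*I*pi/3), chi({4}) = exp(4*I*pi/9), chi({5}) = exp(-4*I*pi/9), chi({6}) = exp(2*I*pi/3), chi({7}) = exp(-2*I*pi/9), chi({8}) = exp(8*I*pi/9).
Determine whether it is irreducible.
Irreducible: <chi, chi> = 1.

Why: <chi, chi> = (1/|G|) sum_C |C| * |chi(C)|^2 = (1/9)[1*|1|^2 + 1*|exp(-8*I*pi/9)|^2 + 1*|exp(2*I*pi/9)|^2 + 1*|exp(-2*I*pi/3)|^2 + 1*|exp(4*I*pi/9)|^2 + 1*|exp(-4*I*pi/9)|^2 + 1*|exp(2*I*pi/3)|^2 + 1*|exp(-2*I*pi/9)|^2 + 1*|exp(8*I*pi/9)|^2]
  = (1/9)[(1) + (1) + (1) + (1) + (1) + (1) + (1) + (1) + (1)] = 9/9 = 1.
(Exp terms are combined using exp(i*s)*conj(exp(i*t)) = exp(i*(s-t)), and sums of them are collapsed using the identity that for every m > 1 the m distinct m-th roots of unity sum to 0, e.g. 1 + exp(2*I*pi/3) + exp(-2*I*pi/3) = 0.)
A character is irreducible iff <chi, chi> = 1, so this representation is irreducible.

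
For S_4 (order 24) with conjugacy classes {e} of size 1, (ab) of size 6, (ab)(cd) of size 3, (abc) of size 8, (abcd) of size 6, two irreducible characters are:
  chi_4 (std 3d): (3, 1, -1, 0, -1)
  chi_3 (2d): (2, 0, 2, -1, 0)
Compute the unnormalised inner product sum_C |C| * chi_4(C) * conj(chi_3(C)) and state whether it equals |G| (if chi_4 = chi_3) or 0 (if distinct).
Sum = 0; so <chi_4, chi_3> = 0 (distinct irreducibles are orthogonal).

Why: Compute term by term over conjugacy classes (|C| * chi_4(C) * conj(chi_3(C))):
  1*(3)*conj(2) + 6*(1)*conj(0) + 3*(-1)*conj(2) + 8*(0)*conj(-1) + 6*(-1)*conj(0)
  = (6) + (0) + (-6) + (0) + (0)
  = 0.
Dividing by |G| = 24 gives 0/24 = 0, matching the row-orthogonality relation <chi_4, chi_3> = [chi_4 = chi_3].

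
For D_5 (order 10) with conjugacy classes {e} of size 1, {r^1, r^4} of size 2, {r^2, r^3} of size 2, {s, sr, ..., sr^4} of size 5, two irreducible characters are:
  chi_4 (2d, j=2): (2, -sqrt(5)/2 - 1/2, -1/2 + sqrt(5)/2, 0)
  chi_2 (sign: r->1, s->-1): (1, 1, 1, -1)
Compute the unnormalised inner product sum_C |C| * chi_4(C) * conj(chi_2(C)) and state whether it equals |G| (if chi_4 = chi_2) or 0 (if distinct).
Sum = 0; so <chi_4, chi_2> = 0 (distinct irreducibles are orthogonal).

Working: Compute term by term over conjugacy classes (|C| * chi_4(C) * conj(chi_2(C))):
  1*(2)*conj(1) + 2*(-sqrt(5)/2 - 1/2)*conj(1) + 2*(-1/2 + sqrt(5)/2)*conj(1) + 5*(0)*conj(-1)
  = (2) + (-sqrt(5) - 1) + (-1 + sqrt(5)) + (0)
  = 0.
Dividing by |G| = 10 gives 0/10 = 0, matching the row-orthogonality relation <chi_4, chi_2> = [chi_4 = chi_2].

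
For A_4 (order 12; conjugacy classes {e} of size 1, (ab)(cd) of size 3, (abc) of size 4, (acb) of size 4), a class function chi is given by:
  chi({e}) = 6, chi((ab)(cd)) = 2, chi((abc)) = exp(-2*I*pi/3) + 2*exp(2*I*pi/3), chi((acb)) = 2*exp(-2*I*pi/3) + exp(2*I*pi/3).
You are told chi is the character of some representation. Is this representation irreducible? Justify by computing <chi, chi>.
Not irreducible (reducible): <chi, chi> = 6 > 1.

Argument: <chi, chi> = (1/|G|) sum_C |C| * |chi(C)|^2 = (1/12)[1*|6|^2 + 3*|2|^2 + 4*|exp(-2*I*pi/3) + 2*exp(2*I*pi/3)|^2 + 4*|2*exp(-2*I*pi/3) + exp(2*I*pi/3)|^2]
  = (1/12)[(36) + (12) + (12) + (12)] = 72/12 = 6.
(Exp terms are combined using exp(i*s)*conj(exp(i*t)) = exp(i*(s-t)), and sums of them are collapsed using the identity that for every m > 1 the m distinct m-th roots of unity sum to 0, e.g. 1 + exp(2*I*pi/3) + exp(-2*I*pi/3) = 0.)
A character is irreducible iff <chi, chi> = 1, so this representation is reducible.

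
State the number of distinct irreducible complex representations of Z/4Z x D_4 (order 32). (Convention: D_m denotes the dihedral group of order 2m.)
20

Explanation: The number of irreducible complex representations of a finite group equals its number of conjugacy classes. For a direct product, #classes(G x H) = #classes(G) * #classes(H). Z/4Z has 4 classes (abelian), D_4 has 5 classes, so 4 * 5 = 20, so Z/4Z x D_4 (order 32) has exactly 20 irreducible complex representations.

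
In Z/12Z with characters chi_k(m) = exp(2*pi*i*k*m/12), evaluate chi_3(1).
chi_3(1) = zeta_12^3 = I

Details: chi_3(1) = zeta_12^(3*1) = zeta_12^3. Since zeta_12^12 = 1, this equals zeta_12^3 = exp(2*pi*i*3/12) = I.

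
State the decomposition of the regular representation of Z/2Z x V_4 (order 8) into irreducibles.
Each irreducible V_i of dimension d_i appears with multiplicity d_i, i.e. rho_reg = (direct sum over all irreducibles V_i) d_i V_i. The irreducible dimensions for Z/2Z x V_4 are 1, 1, 1, 1, 1, 1, 1, 1: 8 irreducibles of dimension 1, each with multiplicity 1. Total dimension 8*1*1 = 8 = |G|.

General theorem: in the regular representation of a finite group G, each irreducible appears with multiplicity equal to its dimension. Check: dim(rho_reg) = sum d_i^2 = 1 + 1 + 1 + 1 + 1 + 1 + 1 + 1 = 8 = |G|.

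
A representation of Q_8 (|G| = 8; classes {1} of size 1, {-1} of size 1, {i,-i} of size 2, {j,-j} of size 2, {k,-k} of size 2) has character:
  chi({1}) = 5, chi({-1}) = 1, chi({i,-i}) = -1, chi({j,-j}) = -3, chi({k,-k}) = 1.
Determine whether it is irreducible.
Not irreducible (reducible): <chi, chi> = 6 > 1.

Reasoning: <chi, chi> = (1/|G|) sum_C |C| * |chi(C)|^2 = (1/8)[1*|5|^2 + 1*|1|^2 + 2*|-1|^2 + 2*|-3|^2 + 2*|1|^2]
  = (1/8)[(25) + (1) + (2) + (18) + (2)] = 48/8 = 6.
A character is irreducible iff <chi, chi> = 1, so this representation is reducible.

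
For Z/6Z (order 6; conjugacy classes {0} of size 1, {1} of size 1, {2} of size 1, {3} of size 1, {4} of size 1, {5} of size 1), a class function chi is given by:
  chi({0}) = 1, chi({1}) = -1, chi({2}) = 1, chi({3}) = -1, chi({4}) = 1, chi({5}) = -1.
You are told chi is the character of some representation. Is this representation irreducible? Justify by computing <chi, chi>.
Irreducible: <chi, chi> = 1.

Proof sketch: <chi, chi> = (1/|G|) sum_C |C| * |chi(C)|^2 = (1/6)[1*|1|^2 + 1*|-1|^2 + 1*|1|^2 + 1*|-1|^2 + 1*|1|^2 + 1*|-1|^2]
  = (1/6)[(1) + (1) + (1) + (1) + (1) + (1)] = 6/6 = 1.
(Exp terms are combined using exp(i*s)*conj(exp(i*t)) = exp(i*(s-t)), and sums of them are collapsed using the identity that for every m > 1 the m distinct m-th roots of unity sum to 0, e.g. 1 + exp(2*I*pi/3) + exp(-2*I*pi/3) = 0.)
A character is irreducible iff <chi, chi> = 1, so this representation is irreducible.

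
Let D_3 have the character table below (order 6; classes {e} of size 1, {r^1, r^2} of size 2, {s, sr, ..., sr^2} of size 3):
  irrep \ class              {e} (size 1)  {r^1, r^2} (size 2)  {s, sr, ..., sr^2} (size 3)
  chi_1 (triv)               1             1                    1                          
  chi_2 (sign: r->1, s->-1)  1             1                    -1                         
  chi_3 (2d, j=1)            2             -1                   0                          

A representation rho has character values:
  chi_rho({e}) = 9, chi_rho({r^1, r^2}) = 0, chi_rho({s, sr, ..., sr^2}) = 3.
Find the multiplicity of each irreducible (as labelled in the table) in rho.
Multiplicities: chi_1: 3, chi_2: 0, chi_3: 3.

Explanation: Use <chi_rho, chi> = (1/|G|) sum_C |C| * chi_rho(C) * conj(chi(C)) with |G| = 6 for each irreducible chi in the table:
  <chi_rho, chi_1> = (1/6)[1*(9)*conj(1) + 2*(0)*conj(1) + 3*(3)*conj(1)]
      = (1/6)[(9) + (0) + (9)] = 18/6 = 3
  <chi_rho, chi_2> = (1/6)[1*(9)*conj(1) + 2*(0)*conj(1) + 3*(3)*conj(-1)]
      = (1/6)[(9) + (0) + (-9)] = 0/6 = 0
  <chi_rho, chi_3> = (1/6)[1*(9)*conj(2) + 2*(0)*conj(-1) + 3*(3)*conj(0)]
      = (1/6)[(18) + (0) + (0)] = 18/6 = 3
Dimension check: dim(rho) = sum (mult * dim) = 3*1 + 0*1 + 3*2 = 9 = chi_rho(e) = 9.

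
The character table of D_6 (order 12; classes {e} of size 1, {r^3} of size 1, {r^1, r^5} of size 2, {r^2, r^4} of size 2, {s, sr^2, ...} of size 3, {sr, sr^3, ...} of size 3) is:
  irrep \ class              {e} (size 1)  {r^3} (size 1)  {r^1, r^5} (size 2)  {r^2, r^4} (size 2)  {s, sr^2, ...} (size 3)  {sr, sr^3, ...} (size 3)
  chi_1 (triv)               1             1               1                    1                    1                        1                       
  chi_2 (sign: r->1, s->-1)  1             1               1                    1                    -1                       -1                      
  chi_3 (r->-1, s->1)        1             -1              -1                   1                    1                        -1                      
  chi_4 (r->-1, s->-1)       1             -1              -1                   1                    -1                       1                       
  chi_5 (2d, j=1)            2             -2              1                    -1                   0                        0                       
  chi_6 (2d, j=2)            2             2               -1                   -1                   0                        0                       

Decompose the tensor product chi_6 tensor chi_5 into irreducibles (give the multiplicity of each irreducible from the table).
chi_6 tensor chi_5 = chi_3 + chi_4 + chi_5 (all other irreducibles have multiplicity 0).

Reasoning: The character of a tensor product is the pointwise product (chi_6 * chi_5)(C) = chi_6(C) * chi_5(C):
  {e}: (2)*(2), {r^3}: (2)*(-2), {r^1, r^5}: (-1)*(1), {r^2, r^4}: (-1)*(-1), {s, sr^2, ...}: (0)*(0), {sr, sr^3, ...}: (0)*(0)
so (chi_6 * chi_5) takes values
  {e} -> 4, {r^3} -> -4, {r^1, r^5} -> -1, {r^2, r^4} -> 1, {s, sr^2, ...} -> 0, {sr, sr^3, ...} -> 0.
Now take the inner product of this character with each irreducible chi from the table, <chi_6*chi_5, chi> = (1/12) sum_C |C| (chi_6*chi_5)(C) conj(chi(C)):
  <chi_6*chi_5, chi_1> = (1/12)[1*(4)*conj(1) + 1*(-4)*conj(1) + 2*(-1)*conj(1) + 2*(1)*conj(1) + 3*(0)*conj(1) + 3*(0)*conj(1)]
      = (1/12)[(4) + (-4) + (-2) + (2) + (0) + (0)] = 0/12 = 0
  <chi_6*chi_5, chi_2> = (1/12)[1*(4)*conj(1) + 1*(-4)*conj(1) + 2*(-1)*conj(1) + 2*(1)*conj(1) + 3*(0)*conj(-1) + 3*(0)*conj(-1)]
      = (1/12)[(4) + (-4) + (-2) + (2) + (0) + (0)] = 0/12 = 0
  <chi_6*chi_5, chi_3> = (1/12)[1*(4)*conj(1) + 1*(-4)*conj(-1) + 2*(-1)*conj(-1) + 2*(1)*conj(1) + 3*(0)*conj(1) + 3*(0)*conj(-1)]
      = (1/12)[(4) + (4) + (2) + (2) + (0) + (0)] = 12/12 = 1
  <chi_6*chi_5, chi_4> = (1/12)[1*(4)*conj(1) + 1*(-4)*conj(-1) + 2*(-1)*conj(-1) + 2*(1)*conj(1) + 3*(0)*conj(-1) + 3*(0)*conj(1)]
      = (1/12)[(4) + (4) + (2) + (2) + (0) + (0)] = 12/12 = 1
  <chi_6*chi_5, chi_5> = (1/12)[1*(4)*conj(2) + 1*(-4)*conj(-2) + 2*(-1)*conj(1) + 2*(1)*conj(-1) + 3*(0)*conj(0) + 3*(0)*conj(0)]
      = (1/12)[(8) + (8) + (-2) + (-2) + (0) + (0)] = 12/12 = 1
  <chi_6*chi_5, chi_6> = (1/12)[1*(4)*conj(2) + 1*(-4)*conj(2) + 2*(-1)*conj(-1) + 2*(1)*conj(-1) + 3*(0)*conj(0) + 3*(0)*conj(0)]
      = (1/12)[(8) + (-8) + (2) + (-2) + (0) + (0)] = 0/12 = 0
Hence the multiplicities are chi_3: 1, chi_4: 1, chi_5: 1. Dimension check: dim(chi_6)*dim(chi_5) = 2*2 = 4 and sum (mult * dim) = 1*1 + 1*1 + 1*2 = 4.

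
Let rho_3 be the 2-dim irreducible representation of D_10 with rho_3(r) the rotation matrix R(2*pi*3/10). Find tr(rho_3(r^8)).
chi_{rho_3}(r^8) = 2*cos(2*pi*3*8/10) = -sqrt(5)/2 - 1/2

Argument: rho_3(r^8) is rotation by angle 2*pi*3*8/10, whose trace is 2*cos(2*pi*3*8/10) = -sqrt(5)/2 - 1/2.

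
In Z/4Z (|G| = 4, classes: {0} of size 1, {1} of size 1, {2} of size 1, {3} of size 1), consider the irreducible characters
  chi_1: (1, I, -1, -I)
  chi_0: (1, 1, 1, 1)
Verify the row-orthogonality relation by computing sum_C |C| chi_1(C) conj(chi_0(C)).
Sum = 0; so <chi_1, chi_0> = 0 (distinct irreducibles are orthogonal).

Explanation: Compute term by term over conjugacy classes (|C| * chi_1(C) * conj(chi_0(C))):
  1*(1)*conj(1) + 1*(I)*conj(1) + 1*(-1)*conj(1) + 1*(-I)*conj(1)
  = (1) + (I) + (-1) + (-I)
  = 0.
(Exp terms are combined using exp(i*s)*conj(exp(i*t)) = exp(i*(s-t)), and sums of them are collapsed using the identity that for every m > 1 the m distinct m-th roots of unity sum to 0, e.g. 1 + exp(2*I*pi/3) + exp(-2*I*pi/3) = 0.)
Dividing by |G| = 4 gives 0/4 = 0, matching the row-orthogonality relation <chi_1, chi_0> = [chi_1 = chi_0].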